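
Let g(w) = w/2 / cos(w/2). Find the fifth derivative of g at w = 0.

Write the quotient as an unknown series and match coefficients against numerator = denominator · series.
From the series, [w^5] g = 5/768; multiply by 5! = 120 to get 25/32.

25/32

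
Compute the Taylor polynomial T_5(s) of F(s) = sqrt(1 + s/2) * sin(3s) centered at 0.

Expand each factor separately, then convolve coefficients.
F(0) = 0
F′(0) = 3
F′′(0) = 3/2
F′′′(0) = -441/16
F^(4)(0) = -423/16
F^(5)(0) = 66303/256
The Taylor polynomial is Σ F^(k)(0)/k! · s^k.

22101*s^5/10240 - 141*s^4/128 - 147*s^3/32 + 3*s^2/4 + 3*s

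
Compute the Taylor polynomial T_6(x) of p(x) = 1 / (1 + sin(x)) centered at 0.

17*x^6/45 - 61*x^5/120 + 2*x^4/3 - 5*x^3/6 + x^2 - x + 1

Expand as Σ (-1)^k u^k with u equal to the inner function's series.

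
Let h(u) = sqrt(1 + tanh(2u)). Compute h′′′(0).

Let u equal the inner series; expand the outer function in u and truncate.
The coefficient of u^3 in the expansion is -5/6, so h′′′(0) = 3! * (-5/6) = -5.

-5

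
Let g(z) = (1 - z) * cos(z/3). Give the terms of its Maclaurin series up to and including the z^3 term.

z^3/18 - z^2/18 - z + 1

Shift and add copies of the series according to the polynomial's terms.
g(0) = 1
g′(0) = -1
g′′(0) = -1/9
g′′′(0) = 1/3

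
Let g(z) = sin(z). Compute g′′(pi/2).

-1

The coefficient of (z - pi/2)^2 in the expansion is -1/2, so g′′(pi/2) = 2! * (-1/2) = -1.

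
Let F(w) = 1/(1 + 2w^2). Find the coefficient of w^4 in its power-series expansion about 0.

4

c_4 = F^(4)(0)/4! = 4.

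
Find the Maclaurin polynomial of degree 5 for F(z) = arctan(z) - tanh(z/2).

Expand each term separately and add.
F(0) = 0
F′(0) = 1/2
F′′(0) = 0
F′′′(0) = -7/4
F^(4)(0) = 0
F^(5)(0) = 47/2
Then c_k = F^(k)(0)/k! gives each Taylor coefficient.

47*z^5/240 - 7*z^3/24 + z/2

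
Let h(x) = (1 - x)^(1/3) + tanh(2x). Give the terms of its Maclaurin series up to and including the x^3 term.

Expand each term separately and add.
h(0) = 1
h′(0) = 5/3
h′′(0) = -2/9
h′′′(0) = -442/27
Then c_k = h^(k)(0)/k! gives each Taylor coefficient.

-221*x^3/81 - x^2/9 + 5*x/3 + 1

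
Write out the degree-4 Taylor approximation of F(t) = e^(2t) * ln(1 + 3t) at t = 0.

Write out both Maclaurin series and multiply, keeping only the needed powers.

-29*t^4/4 + 6*t^3 + 3*t^2/2 + 3*t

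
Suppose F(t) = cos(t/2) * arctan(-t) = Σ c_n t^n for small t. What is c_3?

Expand each factor separately, then convolve coefficients.
So c_3 = F′′′(0)/3! = 11/24.

11/24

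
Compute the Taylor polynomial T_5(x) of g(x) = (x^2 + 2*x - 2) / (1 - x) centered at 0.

x^5 + x^4 + x^3 + x^2 - 2

Multiply each power in the prefactor through the base expansion.
g(0) = -2
g′(0) = 0
g′′(0) = 2
g′′′(0) = 6
g^(4)(0) = 24
g^(5)(0) = 120
The Taylor polynomial is Σ g^(k)(0)/k! · x^k.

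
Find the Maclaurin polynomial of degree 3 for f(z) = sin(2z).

f(0) = 0
f′(0) = 2
f′′(0) = 0
f′′′(0) = -8
Then c_k = f^(k)(0)/k! gives each Taylor coefficient.

-4*z^3/3 + 2*z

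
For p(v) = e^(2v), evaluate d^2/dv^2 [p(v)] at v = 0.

From the series, [v^2] p = 2; multiply by 2! = 2 to get 4.

4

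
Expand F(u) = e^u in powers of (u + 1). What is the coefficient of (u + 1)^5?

e^(-1)/120

Compute the successive derivatives at the expansion point and divide by k!.
F(-1) = e^(-1)
F′(-1) = e^(-1)
F′′(-1) = e^(-1)
F′′′(-1) = e^(-1)
F^(4)(-1) = e^(-1)
F^(5)(-1) = e^(-1)
So c_5 = F^(5)(-1)/5! = e^(-1)/120.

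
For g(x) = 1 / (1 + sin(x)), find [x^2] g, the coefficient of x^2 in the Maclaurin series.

1

Use the geometric series for the reciprocal, then substitute.
g(0) = 1
g′(0) = -1
g′′(0) = 2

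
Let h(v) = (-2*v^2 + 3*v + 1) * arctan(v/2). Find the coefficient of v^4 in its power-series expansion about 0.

-1/8

Shift and add copies of the series according to the polynomial's terms.
[v^0] = 0;  [v^1] = 1/2;  [v^2] = 3/2;  [v^3] = -25/24;  [v^4] = -1/8.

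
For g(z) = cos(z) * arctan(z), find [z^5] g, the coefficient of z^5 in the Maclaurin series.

49/120

Take the Cauchy product of the two expansions.
So c_5 = g^(5)(0)/5! = 49/120.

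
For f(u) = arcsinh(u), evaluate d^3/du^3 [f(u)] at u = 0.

-1

The coefficient of u^3 in the expansion is -1/6, so f′′′(0) = 3! * (-1/6) = -1.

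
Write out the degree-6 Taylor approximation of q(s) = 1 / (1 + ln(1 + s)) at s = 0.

3289*s^6/360 - 347*s^5/60 + 11*s^4/3 - 7*s^3/3 + 3*s^2/2 - s + 1

Expand as Σ (-1)^k u^k with u equal to the inner function's series.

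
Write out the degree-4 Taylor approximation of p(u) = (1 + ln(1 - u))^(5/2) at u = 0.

Compose series: expand the inner function first, then feed it into the outer expansion.
p(0) = 1
p′(0) = -5/2
p′′(0) = 5/4
p′′′(0) = 35/8
p^(4)(0) = 225/16

75*u^4/128 + 35*u^3/48 + 5*u^2/8 - 5*u/2 + 1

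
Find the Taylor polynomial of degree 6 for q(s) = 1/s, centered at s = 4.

(s - 4)^6/16384 - (s - 4)^5/4096 + (s - 4)^4/1024 - (s - 4)^3/256 + (s - 4)^2/64 - (s - 4)/16 + 1/4

[(s - 4)^0] = 1/4;  [(s - 4)^1] = -1/16;  [(s - 4)^2] = 1/64;  [(s - 4)^3] = -1/256;  [(s - 4)^4] = 1/1024;  [(s - 4)^5] = -1/4096;  [(s - 4)^6] = 1/16384.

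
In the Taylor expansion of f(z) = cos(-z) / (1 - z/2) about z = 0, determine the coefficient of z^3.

Multiply the two series term by term and collect like powers.
f(0) = 1
f′(0) = 1/2
f′′(0) = -1/2
f′′′(0) = -3/4
Then c_k = f^(k)(0)/k! gives each Taylor coefficient.

-1/8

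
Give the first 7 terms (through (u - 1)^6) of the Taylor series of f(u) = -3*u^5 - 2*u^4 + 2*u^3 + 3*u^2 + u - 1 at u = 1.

-3*(u - 1)^5 - 17*(u - 1)^4 - 36*(u - 1)^3 - 33*(u - 1)^2 - 10*(u - 1)

[(u - 1)^0] = 0;  [(u - 1)^1] = -10;  [(u - 1)^2] = -33;  [(u - 1)^3] = -36;  [(u - 1)^4] = -17;  [(u - 1)^5] = -3;  [(u - 1)^6] = 0.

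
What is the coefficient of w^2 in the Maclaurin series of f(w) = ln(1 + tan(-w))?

Let u equal the inner series; expand the outer function in u and truncate.
So c_2 = f′′(0)/2! = -1/2.

-1/2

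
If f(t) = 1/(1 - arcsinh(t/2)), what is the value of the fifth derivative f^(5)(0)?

Plug the Maclaurin series of the inner function into that of the outer and collect terms.
From the series, [t^5] f = 23/1280; multiply by 5! = 120 to get 69/32.

69/32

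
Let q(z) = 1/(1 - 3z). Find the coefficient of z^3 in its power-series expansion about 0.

27

Compute the successive derivatives at the expansion point and divide by k!.
q(0) = 1
q′(0) = 3
q′′(0) = 18
q′′′(0) = 162
So c_3 = q′′′(0)/3! = 27.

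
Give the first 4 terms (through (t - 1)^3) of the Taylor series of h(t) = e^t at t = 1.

e*(t - 1)^3/6 + e*(t - 1)^2/2 + e*(t - 1) + e

Apply the Taylor formula c_k = f^(k)(a)/k!.
[(t - 1)^0] = e;  [(t - 1)^1] = e;  [(t - 1)^2] = e/2;  [(t - 1)^3] = e/6.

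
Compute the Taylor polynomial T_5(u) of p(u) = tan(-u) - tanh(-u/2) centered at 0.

Add the two expansions coefficient-wise.

-31*u^5/240 - 3*u^3/8 - u/2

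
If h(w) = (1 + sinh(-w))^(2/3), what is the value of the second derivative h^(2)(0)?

Compose series: expand the inner function first, then feed it into the outer expansion.
The coefficient of w^2 in the expansion is -1/9, so h′′(0) = 2! * (-1/9) = -2/9.

-2/9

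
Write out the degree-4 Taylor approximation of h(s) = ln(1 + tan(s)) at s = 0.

Let u equal the inner series; expand the outer function in u and truncate.
h(0) = 0
h′(0) = 1
h′′(0) = -1
h′′′(0) = 4
h^(4)(0) = -14

-7*s^4/12 + 2*s^3/3 - s^2/2 + s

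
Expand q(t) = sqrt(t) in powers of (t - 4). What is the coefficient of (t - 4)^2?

-1/64

[(t - 4)^0] = 2;  [(t - 4)^1] = 1/4;  [(t - 4)^2] = -1/64.
So c_2 = q′′(4)/2! = -1/64.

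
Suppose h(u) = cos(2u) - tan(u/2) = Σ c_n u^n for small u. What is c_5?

-1/240

Add the two expansions coefficient-wise.
h(0) = 1
h′(0) = -1/2
h′′(0) = -4
h′′′(0) = -1/4
h^(4)(0) = 16
h^(5)(0) = -1/2
So c_5 = h^(5)(0)/5! = -1/240.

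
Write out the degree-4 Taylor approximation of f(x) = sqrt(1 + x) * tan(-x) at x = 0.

-11*x^4/48 - 5*x^3/24 - x^2/2 - x

Expand each factor separately, then convolve coefficients.
f(0) = 0
f′(0) = -1
f′′(0) = -1
f′′′(0) = -5/4
f^(4)(0) = -11/2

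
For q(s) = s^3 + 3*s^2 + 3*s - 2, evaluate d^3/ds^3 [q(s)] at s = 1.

Compute the successive derivatives at the expansion point and divide by k!.
The coefficient of (s - 1)^3 in the expansion is 1, so q′′′(1) = 3! * (1) = 6.

6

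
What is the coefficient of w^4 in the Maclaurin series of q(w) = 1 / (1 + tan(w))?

5/3

Write 1/(1+u) = 1 - u + u^2 - u^3 + ... and substitute the series for u.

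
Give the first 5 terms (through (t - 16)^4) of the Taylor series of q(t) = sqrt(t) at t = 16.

-5*(t - 16)^4/2097152 + (t - 16)^3/16384 - (t - 16)^2/512 + (t - 16)/8 + 4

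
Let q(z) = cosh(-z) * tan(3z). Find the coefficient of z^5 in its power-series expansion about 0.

Multiply the two series term by term and collect like powers.
[z^0] = 0;  [z^1] = 3;  [z^2] = 0;  [z^3] = 21/2;  [z^4] = 0;  [z^5] = 1481/40.
So c_5 = q^(5)(0)/5! = 1481/40.

1481/40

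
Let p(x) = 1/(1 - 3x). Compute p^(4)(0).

1944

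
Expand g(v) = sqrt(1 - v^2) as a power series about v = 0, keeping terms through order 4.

-v^4/8 - v^2/2 + 1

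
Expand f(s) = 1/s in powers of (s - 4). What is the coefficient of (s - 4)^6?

[(s - 4)^0] = 1/4;  [(s - 4)^1] = -1/16;  [(s - 4)^2] = 1/64;  [(s - 4)^3] = -1/256;  [(s - 4)^4] = 1/1024;  [(s - 4)^5] = -1/4096;  [(s - 4)^6] = 1/16384.

1/16384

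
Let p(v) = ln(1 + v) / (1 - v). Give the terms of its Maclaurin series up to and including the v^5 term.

Use 1/(1 - r) = Σ r^k on the denominator, then take the Cauchy product.
p(0) = 0
p′(0) = 1
p′′(0) = 1
p′′′(0) = 5
p^(4)(0) = 14
p^(5)(0) = 94
Then c_k = p^(k)(0)/k! gives each Taylor coefficient.

47*v^5/60 + 7*v^4/12 + 5*v^3/6 + v^2/2 + v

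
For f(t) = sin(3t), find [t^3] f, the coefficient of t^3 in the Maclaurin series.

f(0) = 0
f′(0) = 3
f′′(0) = 0
f′′′(0) = -27

-9/2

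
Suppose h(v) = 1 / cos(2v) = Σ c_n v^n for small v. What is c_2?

Invert the denominator's series and multiply.
[v^0] = 1;  [v^1] = 0;  [v^2] = 2.
So c_2 = h′′(0)/2! = 2.

2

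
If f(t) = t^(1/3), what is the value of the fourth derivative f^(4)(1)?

-80/81

Compute the successive derivatives at the expansion point and divide by k!.
The coefficient of (t - 1)^4 in the expansion is -10/243, so f^(4)(1) = 4! * (-10/243) = -80/81.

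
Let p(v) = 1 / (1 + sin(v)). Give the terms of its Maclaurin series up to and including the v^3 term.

-5*v^3/6 + v^2 - v + 1

Use the geometric series for the reciprocal, then substitute.
[v^0] = 1;  [v^1] = -1;  [v^2] = 1;  [v^3] = -5/6.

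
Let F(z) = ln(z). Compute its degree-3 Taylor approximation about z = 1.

(z - 1)^3/3 - (z - 1)^2/2 + (z - 1)

F(1) = 0
F′(1) = 1
F′′(1) = -1
F′′′(1) = 2
The Taylor polynomial is Σ F^(k)(1)/k! · (z - 1)^k.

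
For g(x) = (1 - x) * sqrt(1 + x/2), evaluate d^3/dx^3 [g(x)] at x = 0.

15/64

Distribute the polynomial across the series and collect like powers.
The coefficient of x^3 in the expansion is 5/128, so g′′′(0) = 3! * (5/128) = 15/64.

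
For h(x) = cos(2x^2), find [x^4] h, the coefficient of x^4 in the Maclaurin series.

-2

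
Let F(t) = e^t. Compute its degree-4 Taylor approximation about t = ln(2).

(t - ln(2))^4/12 + (t - ln(2))^3/3 + (t - ln(2))^2 + 2*(t - ln(2)) + 2

[(t - ln(2))^0] = 2;  [(t - ln(2))^1] = 2;  [(t - ln(2))^2] = 1;  [(t - ln(2))^3] = 1/3;  [(t - ln(2))^4] = 1/12.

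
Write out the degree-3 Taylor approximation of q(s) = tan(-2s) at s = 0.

q(0) = 0
q′(0) = -2
q′′(0) = 0
q′′′(0) = -16

-8*s^3/3 - 2*s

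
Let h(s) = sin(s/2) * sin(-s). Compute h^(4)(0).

5/2

Multiply the two series term by term and collect like powers.
From the series, [s^4] h = 5/48; multiply by 4! = 24 to get 5/2.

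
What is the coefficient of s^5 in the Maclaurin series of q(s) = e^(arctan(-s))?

Plug the Maclaurin series of the inner function into that of the outer and collect terms.
q(0) = 1
q′(0) = -1
q′′(0) = 1
q′′′(0) = 1
q^(4)(0) = -7
q^(5)(0) = -5
The Taylor polynomial is Σ q^(k)(0)/k! · s^k.

-1/24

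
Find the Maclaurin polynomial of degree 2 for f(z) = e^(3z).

9*z^2/2 + 3*z + 1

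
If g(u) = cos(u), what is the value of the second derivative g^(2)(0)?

From the series, [u^2] g = -1/2; multiply by 2! = 2 to get -1.

-1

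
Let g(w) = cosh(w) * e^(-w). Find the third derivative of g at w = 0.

-4

Take the Cauchy product of the two expansions.
The coefficient of w^3 in the expansion is -2/3, so g′′′(0) = 3! * (-2/3) = -4.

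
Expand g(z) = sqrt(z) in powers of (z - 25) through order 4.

Apply the Taylor formula c_k = f^(k)(a)/k!.
[(z - 25)^0] = 5;  [(z - 25)^1] = 1/10;  [(z - 25)^2] = -1/1000;  [(z - 25)^3] = 1/50000;  [(z - 25)^4] = -1/2000000.

-(z - 25)^4/2000000 + (z - 25)^3/50000 - (z - 25)^2/1000 + (z - 25)/10 + 5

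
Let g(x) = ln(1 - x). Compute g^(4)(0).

-6

From the series, [x^4] g = -1/4; multiply by 4! = 24 to get -6.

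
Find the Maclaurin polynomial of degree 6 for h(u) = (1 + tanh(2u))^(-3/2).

Substitute the inner expansion into the outer series and collect powers.

1105*u^6/48 - 921*u^5/40 + 155*u^4/8 - 27*u^3/2 + 15*u^2/2 - 3*u + 1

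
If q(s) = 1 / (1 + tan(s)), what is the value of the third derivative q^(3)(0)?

Write 1/(1+u) = 1 - u + u^2 - u^3 + ... and substitute the series for u.
The coefficient of s^3 in the expansion is -4/3, so q′′′(0) = 3! * (-4/3) = -8.

-8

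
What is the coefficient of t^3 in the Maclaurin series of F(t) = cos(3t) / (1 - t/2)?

-17/8

Take the Cauchy product of the two expansions.
F(0) = 1
F′(0) = 1/2
F′′(0) = -17/2
F′′′(0) = -51/4
Dividing each by k! gives the coefficients c_0, ..., c_3.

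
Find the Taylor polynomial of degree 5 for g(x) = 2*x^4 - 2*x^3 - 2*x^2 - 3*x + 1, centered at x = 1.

Compute the successive derivatives at the expansion point and divide by k!.
[(x - 1)^0] = -4;  [(x - 1)^1] = -5;  [(x - 1)^2] = 4;  [(x - 1)^3] = 6;  [(x - 1)^4] = 2;  [(x - 1)^5] = 0.

2*(x - 1)^4 + 6*(x - 1)^3 + 4*(x - 1)^2 - 5*(x - 1) - 4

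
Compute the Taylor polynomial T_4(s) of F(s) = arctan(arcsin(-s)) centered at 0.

Plug the Maclaurin series of the inner function into that of the outer and collect terms.
F(0) = 0
F′(0) = -1
F′′(0) = 0
F′′′(0) = 1
F^(4)(0) = 0
Dividing each by k! gives the coefficients c_0, ..., c_4.

s^3/6 - s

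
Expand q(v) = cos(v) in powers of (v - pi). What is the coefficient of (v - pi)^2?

1/2

q(pi) = -1
q′(pi) = 0
q′′(pi) = 1
The Taylor polynomial is Σ q^(k)(pi)/k! · (v - pi)^k.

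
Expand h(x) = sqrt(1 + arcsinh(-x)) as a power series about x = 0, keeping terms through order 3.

Let u equal the inner series; expand the outer function in u and truncate.
h(0) = 1
h′(0) = -1/2
h′′(0) = -1/4
h′′′(0) = 1/8
Then c_k = h^(k)(0)/k! gives each Taylor coefficient.

x^3/48 - x^2/8 - x/2 + 1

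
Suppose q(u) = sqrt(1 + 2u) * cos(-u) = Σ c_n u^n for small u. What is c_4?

-1/3

Write out both Maclaurin series and multiply, keeping only the needed powers.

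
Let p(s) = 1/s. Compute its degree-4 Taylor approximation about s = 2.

p(2) = 1/2
p′(2) = -1/4
p′′(2) = 1/4
p′′′(2) = -3/8
p^(4)(2) = 3/4

(s - 2)^4/32 - (s - 2)^3/16 + (s - 2)^2/8 - (s - 2)/4 + 1/2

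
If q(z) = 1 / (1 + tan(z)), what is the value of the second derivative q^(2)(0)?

2

Use the geometric series for the reciprocal, then substitute.
From the series, [z^2] q = 1; multiply by 2! = 2 to get 2.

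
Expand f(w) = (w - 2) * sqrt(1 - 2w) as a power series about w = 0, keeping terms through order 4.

Distribute the polynomial across the series and collect like powers.
f(0) = -2
f′(0) = 3
f′′(0) = 0
f′′′(0) = 3
f^(4)(0) = 18
The Taylor polynomial is Σ f^(k)(0)/k! · w^k.

3*w^4/4 + w^3/2 + 3*w - 2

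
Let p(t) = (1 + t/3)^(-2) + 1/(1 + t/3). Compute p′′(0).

Add the two expansions coefficient-wise.
The coefficient of t^2 in the expansion is 4/9, so p′′(0) = 2! * (4/9) = 8/9.

8/9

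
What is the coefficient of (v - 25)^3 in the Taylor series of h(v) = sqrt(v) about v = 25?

Apply the Taylor formula c_k = f^(k)(a)/k!.

1/50000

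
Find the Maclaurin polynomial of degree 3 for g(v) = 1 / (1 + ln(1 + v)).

-7*v^3/3 + 3*v^2/2 - v + 1

Expand as Σ (-1)^k u^k with u equal to the inner function's series.
g(0) = 1
g′(0) = -1
g′′(0) = 3
g′′′(0) = -14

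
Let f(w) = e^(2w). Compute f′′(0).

4

From the series, [w^2] f = 2; multiply by 2! = 2 to get 4.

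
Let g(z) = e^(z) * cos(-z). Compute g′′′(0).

-2

Take the Cauchy product of the two expansions.
The coefficient of z^3 in the expansion is -1/3, so g′′′(0) = 3! * (-1/3) = -2.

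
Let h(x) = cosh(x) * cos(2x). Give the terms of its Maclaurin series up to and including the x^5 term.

Take the Cauchy product of the two expansions.
h(0) = 1
h′(0) = 0
h′′(0) = -3
h′′′(0) = 0
h^(4)(0) = -7
h^(5)(0) = 0
The Taylor polynomial is Σ h^(k)(0)/k! · x^k.

-7*x^4/24 - 3*x^2/2 + 1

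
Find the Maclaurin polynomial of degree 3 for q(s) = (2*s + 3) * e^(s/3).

7*s^3/54 + 5*s^2/6 + 3*s + 3

Multiply each power in the prefactor through the base expansion.
[s^0] = 3;  [s^1] = 3;  [s^2] = 5/6;  [s^3] = 7/54.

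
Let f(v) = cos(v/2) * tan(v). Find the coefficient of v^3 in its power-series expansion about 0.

5/24

Take the Cauchy product of the two expansions.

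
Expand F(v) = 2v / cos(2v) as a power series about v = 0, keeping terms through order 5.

20*v^5/3 + 4*v^3 + 2*v

Write the quotient as an unknown series and match coefficients against numerator = denominator · series.
F(0) = 0
F′(0) = 2
F′′(0) = 0
F′′′(0) = 24
F^(4)(0) = 0
F^(5)(0) = 800
The Taylor polynomial is Σ F^(k)(0)/k! · v^k.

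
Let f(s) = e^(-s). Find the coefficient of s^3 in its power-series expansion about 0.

Compute the successive derivatives at the expansion point and divide by k!.
f(0) = 1
f′(0) = -1
f′′(0) = 1
f′′′(0) = -1
So c_3 = f′′′(0)/3! = -1/6.

-1/6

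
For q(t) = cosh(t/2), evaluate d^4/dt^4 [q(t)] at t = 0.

1/16

Compute the successive derivatives at the expansion point and divide by k!.
The coefficient of t^4 in the expansion is 1/384, so q^(4)(0) = 4! * (1/384) = 1/16.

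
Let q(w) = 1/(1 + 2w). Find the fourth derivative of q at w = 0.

384

The coefficient of w^4 in the expansion is 16, so q^(4)(0) = 4! * (16) = 384.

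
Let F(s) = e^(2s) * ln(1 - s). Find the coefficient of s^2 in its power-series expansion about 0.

-5/2

Take the Cauchy product of the two expansions.
F(0) = 0
F′(0) = -1
F′′(0) = -5
So c_2 = F′′(0)/2! = -5/2.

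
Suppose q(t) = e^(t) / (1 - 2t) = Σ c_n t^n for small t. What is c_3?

Take the Cauchy product of the two expansions.
[t^0] = 1;  [t^1] = 3;  [t^2] = 13/2;  [t^3] = 79/6.

79/6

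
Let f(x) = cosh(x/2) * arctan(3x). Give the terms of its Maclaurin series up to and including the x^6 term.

30389*x^5/640 - 69*x^3/8 + 3*x

Take the Cauchy product of the two expansions.
f(0) = 0
f′(0) = 3
f′′(0) = 0
f′′′(0) = -207/4
f^(4)(0) = 0
f^(5)(0) = 91167/16
f^(6)(0) = 0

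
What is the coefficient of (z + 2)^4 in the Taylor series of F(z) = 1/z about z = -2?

-1/32

Use the known series and substitute for the argument.
[(z + 2)^0] = -1/2;  [(z + 2)^1] = -1/4;  [(z + 2)^2] = -1/8;  [(z + 2)^3] = -1/16;  [(z + 2)^4] = -1/32.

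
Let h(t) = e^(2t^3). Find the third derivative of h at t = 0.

The coefficient of t^3 in the expansion is 2, so h′′′(0) = 3! * (2) = 12.

12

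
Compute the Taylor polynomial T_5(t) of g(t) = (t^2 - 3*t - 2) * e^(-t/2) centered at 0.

-9*t^5/320 + 35*t^4/192 - 5*t^3/6 + 9*t^2/4 - 2*t - 2

Distribute the polynomial across the series and collect like powers.
g(0) = -2
g′(0) = -2
g′′(0) = 9/2
g′′′(0) = -5
g^(4)(0) = 35/8
g^(5)(0) = -27/8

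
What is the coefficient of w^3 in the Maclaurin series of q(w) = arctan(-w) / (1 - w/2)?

Multiply the two series term by term and collect like powers.
q(0) = 0
q′(0) = -1
q′′(0) = -1
q′′′(0) = 1/2
Then c_k = q^(k)(0)/k! gives each Taylor coefficient.

1/12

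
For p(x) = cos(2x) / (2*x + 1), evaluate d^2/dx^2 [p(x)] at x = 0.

Multiply the numerator's expansion by the denominator's geometric series.
From the series, [x^2] p = 2; multiply by 2! = 2 to get 4.

4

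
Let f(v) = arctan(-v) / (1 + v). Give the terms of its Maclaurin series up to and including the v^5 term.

-13*v^5/15 + 2*v^4/3 - 2*v^3/3 + v^2 - v

Take the Cauchy product of the two expansions.
[v^0] = 0;  [v^1] = -1;  [v^2] = 1;  [v^3] = -2/3;  [v^4] = 2/3;  [v^5] = -13/15.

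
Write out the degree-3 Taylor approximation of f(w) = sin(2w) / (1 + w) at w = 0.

Write out both Maclaurin series and multiply, keeping only the needed powers.
f(0) = 0
f′(0) = 2
f′′(0) = -4
f′′′(0) = 4
Dividing each by k! gives the coefficients c_0, ..., c_3.

2*w^3/3 - 2*w^2 + 2*w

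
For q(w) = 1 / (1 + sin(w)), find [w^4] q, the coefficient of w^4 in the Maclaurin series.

2/3

Write 1/(1+u) = 1 - u + u^2 - u^3 + ... and substitute the series for u.
q(0) = 1
q′(0) = -1
q′′(0) = 2
q′′′(0) = -5
q^(4)(0) = 16
So c_4 = q^(4)(0)/4! = 2/3.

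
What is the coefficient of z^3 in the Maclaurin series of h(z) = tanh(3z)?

-9

h(0) = 0
h′(0) = 3
h′′(0) = 0
h′′′(0) = -54
So c_3 = h′′′(0)/3! = -9.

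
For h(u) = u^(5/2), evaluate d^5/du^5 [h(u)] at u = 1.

From the series, [(u - 1)^5] h = 3/256; multiply by 5! = 120 to get 45/32.

45/32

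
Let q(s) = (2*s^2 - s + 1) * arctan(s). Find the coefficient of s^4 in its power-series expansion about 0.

1/3

Shift and add copies of the series according to the polynomial's terms.
q(0) = 0
q′(0) = 1
q′′(0) = -2
q′′′(0) = 10
q^(4)(0) = 8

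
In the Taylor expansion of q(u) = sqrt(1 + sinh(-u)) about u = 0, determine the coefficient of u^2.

Let u equal the inner series; expand the outer function in u and truncate.
q(0) = 1
q′(0) = -1/2
q′′(0) = -1/4
Dividing each by k! gives the coefficients c_0, ..., c_2.

-1/8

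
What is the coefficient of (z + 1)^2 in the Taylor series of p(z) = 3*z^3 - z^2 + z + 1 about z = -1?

-10

Compute the successive derivatives at the expansion point and divide by k!.
p(-1) = -4
p′(-1) = 12
p′′(-1) = -20
Then c_k = p^(k)(-1)/k! gives each Taylor coefficient.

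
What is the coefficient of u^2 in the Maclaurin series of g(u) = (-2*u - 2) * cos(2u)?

4

Shift and add copies of the series according to the polynomial's terms.
[u^0] = -2;  [u^1] = -2;  [u^2] = 4.
So c_2 = g′′(0)/2! = 4.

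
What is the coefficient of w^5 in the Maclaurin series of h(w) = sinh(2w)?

[w^0] = 0;  [w^1] = 2;  [w^2] = 0;  [w^3] = 4/3;  [w^4] = 0;  [w^5] = 4/15.
So c_5 = h^(5)(0)/5! = 4/15.

4/15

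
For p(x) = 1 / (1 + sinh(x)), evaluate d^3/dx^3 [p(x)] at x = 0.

-7

Write 1/(1+u) = 1 - u + u^2 - u^3 + ... and substitute the series for u.
The coefficient of x^3 in the expansion is -7/6, so p′′′(0) = 3! * (-7/6) = -7.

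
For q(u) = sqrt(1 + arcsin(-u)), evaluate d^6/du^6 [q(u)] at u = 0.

Plug the Maclaurin series of the inner function into that of the outer and collect terms.
From the series, [u^6] q = -3169/46080; multiply by 6! = 720 to get -3169/64.

-3169/64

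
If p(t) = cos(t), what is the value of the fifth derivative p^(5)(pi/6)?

-1/2

From the series, [(t - pi/6)^5] p = -1/240; multiply by 5! = 120 to get -1/2.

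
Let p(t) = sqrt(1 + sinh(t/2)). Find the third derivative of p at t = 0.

7/64

Compose series: expand the inner function first, then feed it into the outer expansion.
The coefficient of t^3 in the expansion is 7/384, so p′′′(0) = 3! * (7/384) = 7/64.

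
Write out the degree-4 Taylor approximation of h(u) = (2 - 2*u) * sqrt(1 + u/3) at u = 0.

-29*u^4/5184 + 7*u^3/216 - 13*u^2/36 - 5*u/3 + 2

Multiply each power in the prefactor through the base expansion.
h(0) = 2
h′(0) = -5/3
h′′(0) = -13/18
h′′′(0) = 7/36
h^(4)(0) = -29/216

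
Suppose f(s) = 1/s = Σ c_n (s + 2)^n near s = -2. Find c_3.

-1/16

Use the known series and substitute for the argument.
[(s + 2)^0] = -1/2;  [(s + 2)^1] = -1/4;  [(s + 2)^2] = -1/8;  [(s + 2)^3] = -1/16.
So c_3 = f′′′(-2)/3! = -1/16.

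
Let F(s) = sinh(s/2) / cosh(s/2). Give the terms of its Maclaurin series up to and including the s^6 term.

s^5/240 - s^3/24 + s/2

Invert the denominator's series and multiply.
F(0) = 0
F′(0) = 1/2
F′′(0) = 0
F′′′(0) = -1/4
F^(4)(0) = 0
F^(5)(0) = 1/2
F^(6)(0) = 0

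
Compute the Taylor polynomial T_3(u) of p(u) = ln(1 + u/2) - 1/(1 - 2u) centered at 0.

Add the two expansions coefficient-wise.
p(0) = -1
p′(0) = -3/2
p′′(0) = -33/4
p′′′(0) = -191/4
Then c_k = p^(k)(0)/k! gives each Taylor coefficient.

-191*u^3/24 - 33*u^2/8 - 3*u/2 - 1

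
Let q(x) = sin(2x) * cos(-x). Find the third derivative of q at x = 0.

-14

Take the Cauchy product of the two expansions.
The coefficient of x^3 in the expansion is -7/3, so q′′′(0) = 3! * (-7/3) = -14.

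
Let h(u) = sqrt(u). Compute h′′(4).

Apply the Taylor formula c_k = f^(k)(a)/k!.
From the series, [(u - 4)^2] h = -1/64; multiply by 2! = 2 to get -1/32.

-1/32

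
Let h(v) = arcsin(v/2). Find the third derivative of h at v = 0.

The coefficient of v^3 in the expansion is 1/48, so h′′′(0) = 3! * (1/48) = 1/8.

1/8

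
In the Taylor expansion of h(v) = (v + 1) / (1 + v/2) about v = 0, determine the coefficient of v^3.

Shift and add copies of the series according to the polynomial's terms.
h(0) = 1
h′(0) = 1/2
h′′(0) = -1/2
h′′′(0) = 3/4
So c_3 = h′′′(0)/3! = 1/8.

1/8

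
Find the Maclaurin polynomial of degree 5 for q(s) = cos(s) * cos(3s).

17*s^4/3 - 5*s^2 + 1

Write out both Maclaurin series and multiply, keeping only the needed powers.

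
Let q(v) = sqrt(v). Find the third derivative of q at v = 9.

1/648

The coefficient of (v - 9)^3 in the expansion is 1/3888, so q′′′(9) = 3! * (1/3888) = 1/648.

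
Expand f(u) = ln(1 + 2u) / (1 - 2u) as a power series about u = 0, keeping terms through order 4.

28*u^4/3 + 20*u^3/3 + 2*u^2 + 2*u

Take the Cauchy product of the two expansions.
f(0) = 0
f′(0) = 2
f′′(0) = 4
f′′′(0) = 40
f^(4)(0) = 224
Then c_k = f^(k)(0)/k! gives each Taylor coefficient.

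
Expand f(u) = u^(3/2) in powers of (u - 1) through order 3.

-(u - 1)^3/16 + 3*(u - 1)^2/8 + 3*(u - 1)/2 + 1

f(1) = 1
f′(1) = 3/2
f′′(1) = 3/4
f′′′(1) = -3/8
Then c_k = f^(k)(1)/k! gives each Taylor coefficient.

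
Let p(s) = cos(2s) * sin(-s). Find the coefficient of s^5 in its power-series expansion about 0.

-121/120

Multiply the two series term by term and collect like powers.
So c_5 = p^(5)(0)/5! = -121/120.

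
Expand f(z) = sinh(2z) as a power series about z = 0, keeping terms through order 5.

4*z^5/15 + 4*z^3/3 + 2*z

Differentiate repeatedly and evaluate at the center.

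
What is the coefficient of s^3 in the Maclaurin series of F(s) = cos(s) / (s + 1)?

-1/2

Expand 1/(denominator) as a geometric series and multiply by the numerator's series.
F(0) = 1
F′(0) = -1
F′′(0) = 1
F′′′(0) = -3
So c_3 = F′′′(0)/3! = -1/2.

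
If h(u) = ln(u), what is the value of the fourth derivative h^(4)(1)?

-6

Differentiate repeatedly and evaluate at the center.
The coefficient of (u - 1)^4 in the expansion is -1/4, so h^(4)(1) = 4! * (-1/4) = -6.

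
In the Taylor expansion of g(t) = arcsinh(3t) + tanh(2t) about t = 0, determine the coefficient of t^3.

Expand each term separately and add.

-43/6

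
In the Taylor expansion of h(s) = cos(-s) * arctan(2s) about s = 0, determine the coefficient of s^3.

Multiply the two series term by term and collect like powers.
h(0) = 0
h′(0) = 2
h′′(0) = 0
h′′′(0) = -22
The Taylor polynomial is Σ h^(k)(0)/k! · s^k.

-11/3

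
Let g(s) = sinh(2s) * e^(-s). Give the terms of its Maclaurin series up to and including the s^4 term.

Write out both Maclaurin series and multiply, keeping only the needed powers.
[s^0] = 0;  [s^1] = 2;  [s^2] = -2;  [s^3] = 7/3;  [s^4] = -5/3.

-5*s^4/3 + 7*s^3/3 - 2*s^2 + 2*s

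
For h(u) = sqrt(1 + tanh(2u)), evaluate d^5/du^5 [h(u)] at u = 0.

Let u equal the inner series; expand the outer function in u and truncate.
From the series, [u^5] h = 121/120; multiply by 5! = 120 to get 121.

121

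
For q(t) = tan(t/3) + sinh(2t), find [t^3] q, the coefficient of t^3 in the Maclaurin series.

Combine the two series term by term.
q(0) = 0
q′(0) = 7/3
q′′(0) = 0
q′′′(0) = 218/27

109/81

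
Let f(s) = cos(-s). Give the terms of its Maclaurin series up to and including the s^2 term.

1 - s^2/2

Use the known series and substitute for the argument.
[s^0] = 1;  [s^1] = 0;  [s^2] = -1/2.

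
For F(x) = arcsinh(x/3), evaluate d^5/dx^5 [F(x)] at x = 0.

Use the known series and substitute for the argument.
The coefficient of x^5 in the expansion is 1/3240, so F^(5)(0) = 5! * (1/3240) = 1/27.

1/27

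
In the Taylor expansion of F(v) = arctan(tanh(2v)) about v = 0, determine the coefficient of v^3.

-16/3

Compose series: expand the inner function first, then feed it into the outer expansion.
F(0) = 0
F′(0) = 2
F′′(0) = 0
F′′′(0) = -32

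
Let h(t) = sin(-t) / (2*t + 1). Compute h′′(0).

Expand 1/(denominator) as a geometric series and multiply by the numerator's series.
The coefficient of t^2 in the expansion is 2, so h′′(0) = 2! * (2) = 4.

4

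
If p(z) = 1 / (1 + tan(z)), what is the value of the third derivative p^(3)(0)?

-8

Write 1/(1+u) = 1 - u + u^2 - u^3 + ... and substitute the series for u.
The coefficient of z^3 in the expansion is -4/3, so p′′′(0) = 3! * (-4/3) = -8.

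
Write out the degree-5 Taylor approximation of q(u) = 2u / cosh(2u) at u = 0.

Write the quotient as an unknown series and match coefficients against numerator = denominator · series.
q(0) = 0
q′(0) = 2
q′′(0) = 0
q′′′(0) = -24
q^(4)(0) = 0
q^(5)(0) = 800

20*u^5/3 - 4*u^3 + 2*u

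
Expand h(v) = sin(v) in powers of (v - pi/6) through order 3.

h(pi/6) = 1/2
h′(pi/6) = sqrt(3)/2
h′′(pi/6) = -1/2
h′′′(pi/6) = -sqrt(3)/2
The Taylor polynomial is Σ h^(k)(pi/6)/k! · (v - pi/6)^k.

-sqrt(3)*(v - pi/6)^3/12 - (v - pi/6)^2/4 + sqrt(3)*(v - pi/6)/2 + 1/2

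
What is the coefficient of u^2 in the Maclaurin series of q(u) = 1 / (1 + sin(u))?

Use the geometric series for the reciprocal, then substitute.
So c_2 = q′′(0)/2! = 1.

1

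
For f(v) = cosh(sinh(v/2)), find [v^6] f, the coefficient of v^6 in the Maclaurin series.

37/46080

Let u equal the inner series; expand the outer function in u and truncate.
f(0) = 1
f′(0) = 0
f′′(0) = 1/4
f′′′(0) = 0
f^(4)(0) = 5/16
f^(5)(0) = 0
f^(6)(0) = 37/64
So c_6 = f^(6)(0)/6! = 37/46080.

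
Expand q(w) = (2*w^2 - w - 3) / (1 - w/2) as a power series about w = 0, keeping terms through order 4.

3*w^4/16 + 3*w^3/8 + 3*w^2/4 - 5*w/2 - 3

Distribute the polynomial across the series and collect like powers.
[w^0] = -3;  [w^1] = -5/2;  [w^2] = 3/4;  [w^3] = 3/8;  [w^4] = 3/16.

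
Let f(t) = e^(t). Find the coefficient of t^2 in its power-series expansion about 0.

Compute the successive derivatives at the expansion point and divide by k!.

1/2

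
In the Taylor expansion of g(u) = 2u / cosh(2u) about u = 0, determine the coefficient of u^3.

-4

Divide the numerator series by the denominator series (power-series long division).
g(0) = 0
g′(0) = 2
g′′(0) = 0
g′′′(0) = -24
So c_3 = g′′′(0)/3! = -4.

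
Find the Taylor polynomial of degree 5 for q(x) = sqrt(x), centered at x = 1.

7*(x - 1)^5/256 - 5*(x - 1)^4/128 + (x - 1)^3/16 - (x - 1)^2/8 + (x - 1)/2 + 1

Differentiate repeatedly and evaluate at the center.
q(1) = 1
q′(1) = 1/2
q′′(1) = -1/4
q′′′(1) = 3/8
q^(4)(1) = -15/16
q^(5)(1) = 105/32
Dividing each by k! gives the coefficients c_0, ..., c_5.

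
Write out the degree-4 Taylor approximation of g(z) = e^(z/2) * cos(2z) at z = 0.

Write out both Maclaurin series and multiply, keeping only the needed powers.
g(0) = 1
g′(0) = 1/2
g′′(0) = -15/4
g′′′(0) = -47/8
g^(4)(0) = 161/16

161*z^4/384 - 47*z^3/48 - 15*z^2/8 + z/2 + 1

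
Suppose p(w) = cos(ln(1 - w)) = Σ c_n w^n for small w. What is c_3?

Compose series: expand the inner function first, then feed it into the outer expansion.
p(0) = 1
p′(0) = 0
p′′(0) = -1
p′′′(0) = -3

-1/2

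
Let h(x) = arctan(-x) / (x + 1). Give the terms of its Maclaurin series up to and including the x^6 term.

13*x^6/15 - 13*x^5/15 + 2*x^4/3 - 2*x^3/3 + x^2 - x

Use 1/(1 - r) = Σ r^k on the denominator, then take the Cauchy product.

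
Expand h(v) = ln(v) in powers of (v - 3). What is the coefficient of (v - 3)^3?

1/81

Use the known series and substitute for the argument.
[(v - 3)^0] = ln(3);  [(v - 3)^1] = 1/3;  [(v - 3)^2] = -1/18;  [(v - 3)^3] = 1/81.
So c_3 = h′′′(3)/3! = 1/81.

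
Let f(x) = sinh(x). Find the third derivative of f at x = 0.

1

Use the known series and substitute for the argument.
From the series, [x^3] f = 1/6; multiply by 3! = 6 to get 1.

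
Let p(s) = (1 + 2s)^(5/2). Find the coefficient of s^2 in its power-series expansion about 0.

15/2

Use the known series and substitute for the argument.
p(0) = 1
p′(0) = 5
p′′(0) = 15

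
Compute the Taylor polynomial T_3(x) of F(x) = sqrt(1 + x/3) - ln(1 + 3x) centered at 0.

Expand each term separately and add.
F(0) = 1
F′(0) = -17/6
F′′(0) = 323/36
F′′′(0) = -3887/72
Dividing each by k! gives the coefficients c_0, ..., c_3.

-3887*x^3/432 + 323*x^2/72 - 17*x/6 + 1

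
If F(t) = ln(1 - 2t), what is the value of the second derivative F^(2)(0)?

Compute the successive derivatives at the expansion point and divide by k!.
The coefficient of t^2 in the expansion is -2, so F′′(0) = 2! * (-2) = -4.

-4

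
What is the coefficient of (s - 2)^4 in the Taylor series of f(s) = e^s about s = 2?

c_4 = f^(4)(2)/4! = e^(2)/24.

e^(2)/24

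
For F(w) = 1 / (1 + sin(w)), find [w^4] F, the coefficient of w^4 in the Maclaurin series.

Expand as Σ (-1)^k u^k with u equal to the inner function's series.
[w^0] = 1;  [w^1] = -1;  [w^2] = 1;  [w^3] = -5/6;  [w^4] = 2/3.

2/3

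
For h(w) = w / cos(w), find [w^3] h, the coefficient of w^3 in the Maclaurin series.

Invert the denominator's series and multiply.
h(0) = 0
h′(0) = 1
h′′(0) = 0
h′′′(0) = 3
So c_3 = h′′′(0)/3! = 1/2.

1/2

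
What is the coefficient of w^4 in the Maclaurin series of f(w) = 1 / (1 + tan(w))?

Write 1/(1+u) = 1 - u + u^2 - u^3 + ... and substitute the series for u.
f(0) = 1
f′(0) = -1
f′′(0) = 2
f′′′(0) = -8
f^(4)(0) = 40
So c_4 = f^(4)(0)/4! = 5/3.

5/3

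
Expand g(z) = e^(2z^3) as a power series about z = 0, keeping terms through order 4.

Apply the Taylor formula c_k = f^(k)(a)/k!.
g(0) = 1
g′(0) = 0
g′′(0) = 0
g′′′(0) = 12
g^(4)(0) = 0

2*z^3 + 1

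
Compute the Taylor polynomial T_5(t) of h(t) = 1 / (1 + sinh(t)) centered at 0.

Use the geometric series for the reciprocal, then substitute.
[t^0] = 1;  [t^1] = -1;  [t^2] = 1;  [t^3] = -7/6;  [t^4] = 4/3;  [t^5] = -181/120.

-181*t^5/120 + 4*t^4/3 - 7*t^3/6 + t^2 - t + 1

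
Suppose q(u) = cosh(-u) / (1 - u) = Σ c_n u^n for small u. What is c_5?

37/24

Multiply the two series term by term and collect like powers.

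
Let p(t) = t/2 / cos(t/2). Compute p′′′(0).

Divide the numerator series by the denominator series (power-series long division).
The coefficient of t^3 in the expansion is 1/16, so p′′′(0) = 3! * (1/16) = 3/8.

3/8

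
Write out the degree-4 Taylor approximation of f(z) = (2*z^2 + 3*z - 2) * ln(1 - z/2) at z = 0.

Multiply each power in the prefactor through the base expansion.

-11*z^4/32 - 31*z^3/24 - 5*z^2/4 + z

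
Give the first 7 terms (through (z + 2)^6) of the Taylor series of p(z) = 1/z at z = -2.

-(z + 2)^6/128 - (z + 2)^5/64 - (z + 2)^4/32 - (z + 2)^3/16 - (z + 2)^2/8 - (z + 2)/4 - 1/2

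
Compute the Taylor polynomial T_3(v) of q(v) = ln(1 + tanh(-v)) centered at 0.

Compose series: expand the inner function first, then feed it into the outer expansion.
[v^0] = 0;  [v^1] = -1;  [v^2] = -1/2;  [v^3] = 0.

-v^2/2 - v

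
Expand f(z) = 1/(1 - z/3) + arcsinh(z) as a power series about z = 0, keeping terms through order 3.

Combine the two series term by term.
f(0) = 1
f′(0) = 4/3
f′′(0) = 2/9
f′′′(0) = -7/9
Dividing each by k! gives the coefficients c_0, ..., c_3.

-7*z^3/54 + z^2/9 + 4*z/3 + 1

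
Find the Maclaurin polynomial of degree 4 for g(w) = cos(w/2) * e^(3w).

Expand each factor separately, then convolve coefficients.

1081*w^4/384 + 33*w^3/8 + 35*w^2/8 + 3*w + 1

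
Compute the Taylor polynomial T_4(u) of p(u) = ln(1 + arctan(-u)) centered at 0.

Plug the Maclaurin series of the inner function into that of the outer and collect terms.

u^4/12 - u^2/2 - u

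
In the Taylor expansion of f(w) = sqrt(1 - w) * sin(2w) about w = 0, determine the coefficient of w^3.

Take the Cauchy product of the two expansions.
[w^0] = 0;  [w^1] = 2;  [w^2] = -1;  [w^3] = -19/12.

-19/12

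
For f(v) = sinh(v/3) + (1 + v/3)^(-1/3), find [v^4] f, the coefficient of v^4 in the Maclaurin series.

35/19683

Expand each term separately and add.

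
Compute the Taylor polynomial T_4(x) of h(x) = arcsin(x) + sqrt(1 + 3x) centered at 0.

Add the two expansions coefficient-wise.
h(0) = 1
h′(0) = 5/2
h′′(0) = -9/4
h′′′(0) = 89/8
h^(4)(0) = -1215/16
Dividing each by k! gives the coefficients c_0, ..., c_4.

-405*x^4/128 + 89*x^3/48 - 9*x^2/8 + 5*x/2 + 1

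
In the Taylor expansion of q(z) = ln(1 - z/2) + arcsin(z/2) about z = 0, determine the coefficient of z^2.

-1/8

Combine the two series term by term.
q(0) = 0
q′(0) = 0
q′′(0) = -1/4
So c_2 = q′′(0)/2! = -1/8.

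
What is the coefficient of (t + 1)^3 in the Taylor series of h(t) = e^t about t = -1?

Use the known series and substitute for the argument.
[(t + 1)^0] = e^(-1);  [(t + 1)^1] = e^(-1);  [(t + 1)^2] = e^(-1)/2;  [(t + 1)^3] = e^(-1)/6.

e^(-1)/6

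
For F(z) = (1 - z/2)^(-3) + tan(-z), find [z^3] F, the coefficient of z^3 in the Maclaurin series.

Combine the two series term by term.
[z^0] = 1;  [z^1] = 1/2;  [z^2] = 3/2;  [z^3] = 11/12.
So c_3 = F′′′(0)/3! = 11/12.

11/12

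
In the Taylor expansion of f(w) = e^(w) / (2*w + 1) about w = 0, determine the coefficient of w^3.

-29/6

Use 1/(1 - r) = Σ r^k on the denominator, then take the Cauchy product.
f(0) = 1
f′(0) = -1
f′′(0) = 5
f′′′(0) = -29
The Taylor polynomial is Σ f^(k)(0)/k! · w^k.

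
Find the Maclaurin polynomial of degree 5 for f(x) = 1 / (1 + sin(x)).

Write 1/(1+u) = 1 - u + u^2 - u^3 + ... and substitute the series for u.
f(0) = 1
f′(0) = -1
f′′(0) = 2
f′′′(0) = -5
f^(4)(0) = 16
f^(5)(0) = -61

-61*x^5/120 + 2*x^4/3 - 5*x^3/6 + x^2 - x + 1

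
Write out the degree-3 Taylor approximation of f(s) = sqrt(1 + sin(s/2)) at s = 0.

Let u equal the inner series; expand the outer function in u and truncate.
f(0) = 1
f′(0) = 1/4
f′′(0) = -1/16
f′′′(0) = -1/64
The Taylor polynomial is Σ f^(k)(0)/k! · s^k.

-s^3/384 - s^2/32 + s/4 + 1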